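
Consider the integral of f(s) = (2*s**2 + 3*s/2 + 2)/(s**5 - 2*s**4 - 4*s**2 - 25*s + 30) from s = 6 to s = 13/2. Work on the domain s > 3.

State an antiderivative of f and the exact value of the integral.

Antiderivative: F(s) = (189*log(s - 3) - 165*log(s - 1) + 56*log(s + 2) - 40*log(s**2 + 5) - 58*sqrt(5)*atan(sqrt(5)*s/5))/1080; value = -11*log(11/2)/72 - 7*log(3)/40 - 29*sqrt(5)*atan(13*sqrt(5)/10)/540 - log(189/4)/27 - 7*log(8)/135 + 7*log(17/2)/135 + log(41)/27 + 29*sqrt(5)*atan(6*sqrt(5)/5)/540 + 7*log(7/2)/40 + 11*log(5)/72

Factor the denominator (2*(s - 3)*(s - 1)*(s + 2)*(s**2 + 5)) and decompose: f = -(8*s + 29)/(108*(s**2 + 5)) + 7/(135*(s + 2)) - 11/(72*(s - 1)) + 7/(40*(s - 3)); each piece integrates to a log, atan, or power term.
F(s) = (189*log(s - 3) - 165*log(s - 1) + 56*log(s + 2) - 40*log(s**2 + 5) - 58*sqrt(5)*atan(sqrt(5)*s/5))/1080 is an antiderivative of f.
Check: d/ds[(189*log(s - 3) - 165*log(s - 1) + 56*log(s + 2) - 40*log(s**2 + 5) - 58*sqrt(5)*atan(sqrt(5)*s/5))/1080] = (4*s**2 + 3*s + 4)/(2*s**5 - 4*s**4 - 8*s**2 - 50*s + 60), which equals f(s).
F(13/2) = -11*log(11/2)/72 - 29*sqrt(5)*atan(13*sqrt(5)/10)/540 - log(189/4)/27 + 7*log(17/2)/135 + 7*log(7/2)/40; F(6) = -11*log(5)/72 - 29*sqrt(5)*atan(6*sqrt(5)/5)/540 - log(41)/27 + 7*log(8)/135 + 7*log(3)/40.
Integral = F(13/2) - F(6) = -11*log(11/2)/72 - 7*log(3)/40 - 29*sqrt(5)*atan(13*sqrt(5)/10)/540 - log(189/4)/27 - 7*log(8)/135 + 7*log(17/2)/135 + log(41)/27 + 29*sqrt(5)*atan(6*sqrt(5)/5)/540 + 7*log(7/2)/40 + 11*log(5)/72.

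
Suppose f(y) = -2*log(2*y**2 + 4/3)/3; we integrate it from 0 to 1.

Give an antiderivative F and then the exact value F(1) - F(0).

Since d/dy undoes antidifferentiation here, F'(y) = f(y) is required of F(y).
F(y) = 2*(-3*y*log(2*y**2 + 4/3) + 6*y - 2*sqrt(6)*atan(sqrt(6)*y/2))/9 is an antiderivative of f.
Check: d/dy[2*(-3*y*log(2*y**2 + 4/3) + 6*y - 2*sqrt(6)*atan(sqrt(6)*y/2))/9] = -2*log(y**2 + 2/3)/3 - 2*log(2)/3, which equals f(y).
F(1) = -4*sqrt(6)*atan(sqrt(6)/2)/9 - 2*log(10/3)/3 + 4/3; F(0) = 0.
Integral = F(1) - F(0) = -4*sqrt(6)*atan(sqrt(6)/2)/9 - 2*log(10/3)/3 + 4/3.

Antiderivative: F(y) = 2*(-3*y*log(2*y**2 + 4/3) + 6*y - 2*sqrt(6)*atan(sqrt(6)*y/2))/9; value = -4*sqrt(6)*atan(sqrt(6)/2)/9 - 2*log(10/3)/3 + 4/3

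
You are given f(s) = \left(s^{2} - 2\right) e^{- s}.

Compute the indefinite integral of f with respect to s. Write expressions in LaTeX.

F(s) = s \left(- s - 2\right) e^{- s} + C

f has the shape u'v + uv' for u = - s^{2} - 2 s and v = e^{- s} — it is the derivative of the product u*v.
Check: d/ds[s \left(- s - 2\right) e^{- s}] = \left(s^{2} - 2\right) e^{- s} = f(s).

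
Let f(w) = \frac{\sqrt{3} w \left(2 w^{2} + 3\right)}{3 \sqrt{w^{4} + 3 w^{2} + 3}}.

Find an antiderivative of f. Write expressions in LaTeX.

An antiderivative is F(w) = \sqrt{\frac{w^{4}}{3} + w^{2} + 1}.

The substitution u = \frac{w^{4}}{3} + w^{2} + 1 works: f is exactly (dF/du)*(du/dw) for that inner function.
Check: d/dw[\sqrt{\frac{w^{4}}{3} + w^{2} + 1}] = \frac{2 \sqrt{3} w^{3} + 3 \sqrt{3} w}{3 \sqrt{w^{4} + 3 w^{2} + 3}}, which equals f(w).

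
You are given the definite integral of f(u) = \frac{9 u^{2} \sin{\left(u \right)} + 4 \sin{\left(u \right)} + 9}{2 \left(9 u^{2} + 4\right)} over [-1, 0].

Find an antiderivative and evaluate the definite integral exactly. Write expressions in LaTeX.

A candidate is checked by its d/du: the result must match f(u).
F(u) = - \frac{\cos{\left(u \right)}}{2} + \frac{3 \operatorname{atan}{\left(\frac{3 u}{2} \right)}}{4} is an antiderivative of f.
Check: d/du[- \frac{\cos{\left(u \right)}}{2} + \frac{3 \operatorname{atan}{\left(\frac{3 u}{2} \right)}}{4}] = \frac{9 u^{2} \sin{\left(u \right)} + 4 \sin{\left(u \right)} + 9}{18 u^{2} + 8}, which equals f(u).
F(0) = - \frac{1}{2}; F(-1) = - \frac{3 \operatorname{atan}{\left(\frac{3}{2} \right)}}{4} - \frac{\cos{\left(1 \right)}}{2}.
Integral = F(0) - F(-1) = - \frac{1}{2} + \frac{\cos{\left(1 \right)}}{2} + \frac{3 \operatorname{atan}{\left(\frac{3}{2} \right)}}{4}.

Antiderivative: F(u) = - \frac{\cos{\left(u \right)}}{2} + \frac{3 \operatorname{atan}{\left(\frac{3 u}{2} \right)}}{4}; value = - \frac{1}{2} + \frac{\cos{\left(1 \right)}}{2} + \frac{3 \operatorname{atan}{\left(\frac{3}{2} \right)}}{4}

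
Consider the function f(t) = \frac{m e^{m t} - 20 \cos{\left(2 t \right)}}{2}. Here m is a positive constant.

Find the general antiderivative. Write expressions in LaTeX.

An antiderivative F(t) passes only if d/dt[F] lands on f(t) exactly.
Check: d/dt[\frac{e^{m t}}{2} - 5 \sin{\left(2 t \right)}] = \frac{m e^{m t}}{2} - 10 \cos{\left(2 t \right)}, which equals f(t).

F(t) = \frac{e^{m t}}{2} - 5 \sin{\left(2 t \right)} + C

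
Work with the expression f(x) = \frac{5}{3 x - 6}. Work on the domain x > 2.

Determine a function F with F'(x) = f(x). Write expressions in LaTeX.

An antiderivative F(x) passes only if d/dx[F] lands on f(x) exactly.
Check: d/dx[\frac{5 \log{\left(x - 2 \right)}}{3}] = \frac{5}{3 x - 6} = f(x).

An antiderivative is F(x) = \frac{5 \log{\left(x - 2 \right)}}{3}.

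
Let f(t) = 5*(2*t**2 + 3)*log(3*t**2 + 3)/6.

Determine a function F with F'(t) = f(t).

Differentiate the proposed F(t) back; it has to land on f(t) exactly.
Check: d/dt[5*(-4*t**3 + 3*t*(2*t**2 + 9)*log(3*t**2 + 3) - 42*t + 42*atan(t))/54] = 5*t**2*log(t**2 + 1)/3 + 5*t**2*log(3)/3 + 5*log(t**2 + 1)/2 + 5*log(3)/2, which equals f(t).

An antiderivative is F(t) = 5*(-4*t**3 + 3*t*(2*t**2 + 9)*log(3*t**2 + 3) - 42*t + 42*atan(t))/54.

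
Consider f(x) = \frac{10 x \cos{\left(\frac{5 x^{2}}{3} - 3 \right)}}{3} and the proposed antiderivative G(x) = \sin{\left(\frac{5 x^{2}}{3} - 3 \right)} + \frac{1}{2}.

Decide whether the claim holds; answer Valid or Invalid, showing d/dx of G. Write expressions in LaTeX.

d/dx[G] = \frac{10 x \cos{\left(\frac{5 x^{2}}{3} - 3 \right)}}{3}
This equals f(x) exactly, so the claim holds.

Valid. The derivative of G reproduces f.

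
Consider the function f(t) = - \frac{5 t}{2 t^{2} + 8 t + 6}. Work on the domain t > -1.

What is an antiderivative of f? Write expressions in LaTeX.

An antiderivative is F(t) = \frac{5 \log{\left(t + 1 \right)}}{4} - \frac{15 \log{\left(t + 3 \right)}}{4}.

The denominator factors as 2 \left(t + 1\right) \left(t + 3\right); partial fractions split f into directly integrable pieces: - \frac{15}{4 \left(t + 3\right)} + \frac{5}{4 \left(t + 1\right)}.
Check: d/dt[\frac{5 \log{\left(t + 1 \right)}}{4} - \frac{15 \log{\left(t + 3 \right)}}{4}] = - \frac{5 t}{2 t^{2} + 8 t + 6} = f(t).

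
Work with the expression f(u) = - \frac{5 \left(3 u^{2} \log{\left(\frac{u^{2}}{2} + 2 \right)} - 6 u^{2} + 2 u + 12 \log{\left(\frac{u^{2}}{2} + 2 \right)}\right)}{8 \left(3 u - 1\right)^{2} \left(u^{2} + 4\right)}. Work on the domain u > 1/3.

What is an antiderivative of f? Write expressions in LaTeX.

f has the shape v'r + vr' for v = \frac{5}{8 \left(3 u - 1\right)} and r = \log{\left(\frac{u^{2}}{2} + 2 \right)} — it is the derivative of the product v*r.
Check: d/du[\frac{5 \log{\left(\frac{u^{2}}{2} + 2 \right)}}{8 \left(3 u - 1\right)}] = \frac{- 15 u^{2} \log{\left(\frac{u^{2}}{2} + 2 \right)} + 30 u^{2} - 10 u - 60 \log{\left(\frac{u^{2}}{2} + 2 \right)}}{72 u^{4} - 48 u^{3} + 296 u^{2} - 192 u + 32}, which equals f(u).

An antiderivative is F(u) = \frac{5 \log{\left(\frac{u^{2}}{2} + 2 \right)}}{8 \left(3 u - 1\right)}.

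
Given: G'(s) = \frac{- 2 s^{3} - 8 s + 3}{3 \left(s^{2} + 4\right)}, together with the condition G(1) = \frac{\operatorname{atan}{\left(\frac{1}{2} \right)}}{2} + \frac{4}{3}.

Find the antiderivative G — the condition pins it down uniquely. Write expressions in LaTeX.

G(s) = - \frac{s^{2}}{3} + \frac{\operatorname{atan}{\left(\frac{s}{2} \right)}}{2} + \frac{5}{3}

Whatever form G(s) takes, its d/ds must return the stated G'(s).
A general antiderivative is - \frac{s^{2}}{3} + \frac{\operatorname{atan}{\left(\frac{s}{2} \right)}}{2} - \frac{1}{3} + C.
The condition gives C = \frac{\operatorname{atan}{\left(\frac{1}{2} \right)}}{2} + \frac{4}{3} - (- \frac{2}{3} + \frac{\operatorname{atan}{\left(\frac{1}{2} \right)}}{2}) = 2.
So G(s) = - \frac{s^{2}}{3} + \frac{\operatorname{atan}{\left(\frac{s}{2} \right)}}{2} + \frac{5}{3}.
Check: d/ds[- \frac{s^{2}}{3} + \frac{\operatorname{atan}{\left(\frac{s}{2} \right)}}{2} + \frac{5}{3}] = \frac{- 2 s^{3} - 8 s + 3}{3 s^{2} + 12}, which equals G'(s).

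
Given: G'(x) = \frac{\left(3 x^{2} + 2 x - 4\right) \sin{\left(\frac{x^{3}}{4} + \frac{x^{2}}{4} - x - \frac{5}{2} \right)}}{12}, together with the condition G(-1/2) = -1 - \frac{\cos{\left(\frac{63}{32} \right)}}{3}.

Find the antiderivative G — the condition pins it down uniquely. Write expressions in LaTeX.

The substitution u = \frac{x^{3}}{4} + \frac{x^{2}}{4} - x - \frac{5}{2} works: G'(x) is exactly (dG/du)*(du/dx) for that inner function.
A general antiderivative is - \frac{\cos{\left(\frac{x^{3}}{4} + \frac{x^{2}}{4} - x - \frac{5}{2} \right)}}{3} + C.
The condition gives C = -1 - \frac{\cos{\left(\frac{63}{32} \right)}}{3} - (- \frac{\cos{\left(\frac{63}{32} \right)}}{3}) = -1.
So G(x) = - \frac{\cos{\left(\frac{x^{3}}{4} + \frac{x^{2}}{4} - x - \frac{5}{2} \right)}}{3} - 1.
Check: d/dx[- \frac{\cos{\left(\frac{x^{3}}{4} + \frac{x^{2}}{4} - x - \frac{5}{2} \right)}}{3} - 1] = \frac{x^{2} \sin{\left(\frac{x^{3}}{4} + \frac{x^{2}}{4} - x - \frac{5}{2} \right)}}{4} + \frac{x \sin{\left(\frac{x^{3}}{4} + \frac{x^{2}}{4} - x - \frac{5}{2} \right)}}{6} - \frac{\sin{\left(\frac{x^{3}}{4} + \frac{x^{2}}{4} - x - \frac{5}{2} \right)}}{3}, which equals G'(x).

G(x) = - \frac{\cos{\left(\frac{x^{3}}{4} + \frac{x^{2}}{4} - x - \frac{5}{2} \right)}}{3} - 1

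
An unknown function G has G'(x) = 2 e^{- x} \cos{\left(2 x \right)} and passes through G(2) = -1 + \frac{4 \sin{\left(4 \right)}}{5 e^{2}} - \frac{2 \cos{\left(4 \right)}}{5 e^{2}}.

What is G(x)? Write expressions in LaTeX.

Differentiate the proposed G(x) back; it has to land on the given G'(x).
A general antiderivative is \frac{4 e^{- x} \sin{\left(2 x \right)}}{5} - \frac{2 e^{- x} \cos{\left(2 x \right)}}{5} + C.
The condition gives C = -1 + \frac{4 \sin{\left(4 \right)}}{5 e^{2}} - \frac{2 \cos{\left(4 \right)}}{5 e^{2}} - (\frac{4 \sin{\left(4 \right)}}{5 e^{2}} - \frac{2 \cos{\left(4 \right)}}{5 e^{2}}) = -1.
So G(x) = - \frac{\left(5 e^{x} - 4 \sin{\left(2 x \right)} + 2 \cos{\left(2 x \right)}\right) e^{- x}}{5}.
Check: d/dx[- \frac{\left(5 e^{x} - 4 \sin{\left(2 x \right)} + 2 \cos{\left(2 x \right)}\right) e^{- x}}{5}] = 2 e^{- x} \cos{\left(2 x \right)} = G'(x).

G(x) = - \frac{\left(5 e^{x} - 4 \sin{\left(2 x \right)} + 2 \cos{\left(2 x \right)}\right) e^{- x}}{5}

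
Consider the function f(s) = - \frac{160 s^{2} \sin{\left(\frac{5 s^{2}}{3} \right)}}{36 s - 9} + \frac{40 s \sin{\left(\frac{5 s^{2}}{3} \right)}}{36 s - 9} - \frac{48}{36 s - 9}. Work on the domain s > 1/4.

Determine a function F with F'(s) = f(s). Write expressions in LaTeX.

An antiderivative is F(s) = - \frac{4 \log{\left(2 s - \frac{1}{2} \right)}}{3} + \frac{4 \cos{\left(\frac{5 s^{2}}{3} \right)}}{3}.

The integrand splits into summands that can be handled one at a time.
Check: d/ds[- \frac{4 \log{\left(2 s - \frac{1}{2} \right)}}{3} + \frac{4 \cos{\left(\frac{5 s^{2}}{3} \right)}}{3}] = \frac{- 160 s^{2} \sin{\left(\frac{5 s^{2}}{3} \right)} + 40 s \sin{\left(\frac{5 s^{2}}{3} \right)} - 48}{36 s - 9}, which equals f(s).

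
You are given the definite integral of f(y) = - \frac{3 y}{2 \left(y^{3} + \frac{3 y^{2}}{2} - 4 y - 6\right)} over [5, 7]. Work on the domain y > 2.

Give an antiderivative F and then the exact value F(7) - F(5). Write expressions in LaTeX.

The denominator factors as \left(y - 2\right) \left(y + 2\right) \left(2 y + 3\right); partial fractions split f into directly integrable pieces: - \frac{18}{7 \left(2 y + 3\right)} + \frac{3}{2 \left(y + 2\right)} - \frac{3}{14 \left(y - 2\right)}.
F(y) = - \frac{3 \log{\left(y - 2 \right)}}{14} - \frac{9 \log{\left(y + \frac{3}{2} \right)}}{7} + \frac{3 \log{\left(y + 2 \right)}}{2} is an antiderivative of f.
Check: d/dy[- \frac{3 \log{\left(y - 2 \right)}}{14} - \frac{9 \log{\left(y + \frac{3}{2} \right)}}{7} + \frac{3 \log{\left(y + 2 \right)}}{2}] = - \frac{3 y}{2 y^{3} + 3 y^{2} - 8 y - 12}, which equals f(y).
F(7) = - \frac{9 \log{\left(\frac{17}{2} \right)}}{7} - \frac{3 \log{\left(5 \right)}}{14} + \frac{3 \log{\left(9 \right)}}{2}; F(5) = - \frac{9 \log{\left(\frac{13}{2} \right)}}{7} - \frac{3 \log{\left(3 \right)}}{14} + \frac{3 \log{\left(7 \right)}}{2}.
Integral = F(7) - F(5) = - \frac{3 \log{\left(7 \right)}}{2} - \frac{9 \log{\left(\frac{17}{2} \right)}}{7} - \frac{3 \log{\left(5 \right)}}{14} + \frac{3 \log{\left(3 \right)}}{14} + \frac{9 \log{\left(\frac{13}{2} \right)}}{7} + \frac{3 \log{\left(9 \right)}}{2}.

Antiderivative: F(y) = - \frac{3 \log{\left(y - 2 \right)}}{14} - \frac{9 \log{\left(y + \frac{3}{2} \right)}}{7} + \frac{3 \log{\left(y + 2 \right)}}{2}; value = - \frac{3 \log{\left(7 \right)}}{2} - \frac{9 \log{\left(\frac{17}{2} \right)}}{7} - \frac{3 \log{\left(5 \right)}}{14} + \frac{3 \log{\left(3 \right)}}{14} + \frac{9 \log{\left(\frac{13}{2} \right)}}{7} + \frac{3 \log{\left(9 \right)}}{2}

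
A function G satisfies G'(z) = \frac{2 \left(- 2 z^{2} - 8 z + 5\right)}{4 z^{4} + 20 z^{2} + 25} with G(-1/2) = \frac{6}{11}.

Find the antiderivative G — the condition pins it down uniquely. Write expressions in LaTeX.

G(z) = \frac{z + 2}{z^{2} + \frac{5}{2}}

G'(z) has the shape u'v + uv' for u = \frac{1}{z^{2} + \frac{5}{2}} and v = z + 2 — it is the derivative of the product u*v.
A general antiderivative is \frac{z + 2}{z^{2} + \frac{5}{2}} + C.
The condition gives C = \frac{6}{11} - (\frac{6}{11}) = 0.
So G(z) = \frac{z + 2}{z^{2} + \frac{5}{2}}.
Check: d/dz[\frac{z + 2}{z^{2} + \frac{5}{2}}] = \frac{- 4 z^{2} - 16 z + 10}{4 z^{4} + 20 z^{2} + 25}, which equals G'(z).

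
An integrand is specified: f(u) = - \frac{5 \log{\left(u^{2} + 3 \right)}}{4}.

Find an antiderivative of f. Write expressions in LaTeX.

An antiderivative is F(u) = - \frac{5 \left(u \log{\left(u^{2} + 3 \right)} - 2 u + 2 \sqrt{3} \operatorname{atan}{\left(\frac{\sqrt{3} u}{3} \right)}\right)}{4}.

Whatever form F(u) takes, F'(u) = f(u) is non-negotiable.
Check: d/du[- \frac{5 \left(u \log{\left(u^{2} + 3 \right)} - 2 u + 2 \sqrt{3} \operatorname{atan}{\left(\frac{\sqrt{3} u}{3} \right)}\right)}{4}] = - \frac{5 \log{\left(u^{2} + 3 \right)}}{4} = f(u).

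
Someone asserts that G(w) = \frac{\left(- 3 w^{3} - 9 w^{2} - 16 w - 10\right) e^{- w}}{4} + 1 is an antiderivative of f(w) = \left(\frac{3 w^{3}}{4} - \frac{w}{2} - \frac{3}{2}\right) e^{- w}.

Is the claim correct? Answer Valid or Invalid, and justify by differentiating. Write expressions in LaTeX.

d/dw[G] = \frac{\left(3 w^{3} - 2 w - 6\right) e^{- w}}{4}
This equals f(w) exactly, so the claim holds.

Valid - the claim checks out under differentiation.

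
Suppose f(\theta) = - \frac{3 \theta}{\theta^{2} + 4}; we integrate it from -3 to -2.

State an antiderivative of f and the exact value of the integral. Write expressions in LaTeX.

The substitution u = \frac{3 \theta^{2}}{2} + 6 works: f is exactly (dF/du)*(du/d\theta) for that inner function.
F(\theta) = - \frac{3 \log{\left(\frac{3 \theta^{2}}{2} + 6 \right)}}{2} is an antiderivative of f.
Check: d/d\theta[- \frac{3 \log{\left(\frac{3 \theta^{2}}{2} + 6 \right)}}{2}] = - \frac{3 \theta}{\theta^{2} + 4} = f(\theta).
F(-2) = - \frac{3 \log{\left(12 \right)}}{2}; F(-3) = - \frac{3 \log{\left(\frac{39}{2} \right)}}{2}.
Integral = F(-2) - F(-3) = - \frac{3 \log{\left(12 \right)}}{2} + \frac{3 \log{\left(\frac{39}{2} \right)}}{2}.

Antiderivative: F(\theta) = - \frac{3 \log{\left(\frac{3 \theta^{2}}{2} + 6 \right)}}{2}; value = - \frac{3 \log{\left(12 \right)}}{2} + \frac{3 \log{\left(\frac{39}{2} \right)}}{2}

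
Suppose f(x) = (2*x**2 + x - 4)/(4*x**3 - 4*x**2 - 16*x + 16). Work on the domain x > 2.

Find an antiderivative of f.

Factor the denominator (4*(x - 2)*(x - 1)*(x + 2)) and decompose: f = 1/(24*(x + 2)) + 1/(12*(x - 1)) + 3/(8*(x - 2)); each piece integrates to a log, atan, or power term.
Check: d/dx[3*log(x - 2)/8 + log(x - 1)/12 + log(x + 2)/24] = (2*x**2 + x - 4)/(4*x**3 - 4*x**2 - 16*x + 16) = f(x).

An antiderivative is F(x) = 3*log(x - 2)/8 + log(x - 1)/12 + log(x + 2)/24.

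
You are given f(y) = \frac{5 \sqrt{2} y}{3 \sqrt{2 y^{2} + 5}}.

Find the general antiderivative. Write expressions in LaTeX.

F(y) = \frac{5 \sqrt{y^{2} + \frac{5}{2}}}{3} + C

f matches the chain-rule pattern g'(h)*h' with inner function h(y) = y^{2} + \frac{5}{2}; substituting u = h(y) collapses the integral.
Check: d/dy[\frac{5 \sqrt{y^{2} + \frac{5}{2}}}{3}] = \frac{5 \sqrt{2} y}{3 \sqrt{2 y^{2} + 5}} = f(y).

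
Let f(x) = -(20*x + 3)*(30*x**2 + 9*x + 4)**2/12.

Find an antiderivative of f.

An antiderivative is F(x) = 2*(-5*x**2 - 3*x/2 - 2/3)**3.

The substitution u = -5*x**2 - 3*x/2 - 2/3 works: f is exactly (dF/du)*(du/dx) for that inner function.
Check: d/dx[2*(-5*x**2 - 3*x/2 - 2/3)**3] = -1500*x**5 - 1125*x**4 - 670*x**3 - 801*x**2/4 - 134*x/3 - 4, which equals f(x).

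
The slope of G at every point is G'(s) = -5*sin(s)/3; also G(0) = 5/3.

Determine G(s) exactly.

G(s) = 5*cos(s)/3

The proposed G(s) is checked by its d/ds: the result must match the given G'(s).
A general antiderivative is 5*cos(s)/3 + C.
The condition gives C = 5/3 - (5/3) = 0.
So G(s) = 5*cos(s)/3.
Check: d/ds[5*cos(s)/3] = -5*sin(s)/3 = G'(s).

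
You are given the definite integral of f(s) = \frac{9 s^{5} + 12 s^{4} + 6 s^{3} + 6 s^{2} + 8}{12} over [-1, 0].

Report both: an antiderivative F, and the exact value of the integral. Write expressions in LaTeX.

Antiderivative: F(s) = \frac{s^{6}}{8} + \frac{s^{5}}{5} + \frac{s^{4}}{8} + \frac{s^{3}}{6} + \frac{2 s}{3}; value = \frac{47}{60}

Whatever form F(s) takes, F'(s) = f(s) is non-negotiable.
F(s) = \frac{s^{6}}{8} + \frac{s^{5}}{5} + \frac{s^{4}}{8} + \frac{s^{3}}{6} + \frac{2 s}{3} is an antiderivative of f.
Check: d/ds[\frac{s^{6}}{8} + \frac{s^{5}}{5} + \frac{s^{4}}{8} + \frac{s^{3}}{6} + \frac{2 s}{3}] = \frac{3 s^{5}}{4} + s^{4} + \frac{s^{3}}{2} + \frac{s^{2}}{2} + \frac{2}{3}, which equals f(s).
F(0) = 0; F(-1) = - \frac{47}{60}.
Integral = F(0) - F(-1) = \frac{47}{60}.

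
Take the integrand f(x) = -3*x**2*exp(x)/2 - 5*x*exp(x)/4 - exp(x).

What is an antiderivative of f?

An antiderivative is F(x) = -3*x**2*exp(x)/2 + 7*x*exp(x)/4 - 11*exp(x)/4.

f has the shape u'v + uv' for u = -3*x**2/2 + 7*x/4 - 11/4 and v = exp(x) — it is the derivative of the product u*v.
Check: d/dx[-3*x**2*exp(x)/2 + 7*x*exp(x)/4 - 11*exp(x)/4] = -3*x**2*exp(x)/2 - 5*x*exp(x)/4 - exp(x) = f(x).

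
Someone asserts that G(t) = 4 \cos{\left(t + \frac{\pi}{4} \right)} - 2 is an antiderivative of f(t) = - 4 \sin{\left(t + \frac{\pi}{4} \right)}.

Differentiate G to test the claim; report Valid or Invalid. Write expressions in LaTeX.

Valid: G'(t) = f(t).

d/dt[G] = - 4 \sin{\left(t + \frac{\pi}{4} \right)}
This equals f(t) exactly, so the claim holds.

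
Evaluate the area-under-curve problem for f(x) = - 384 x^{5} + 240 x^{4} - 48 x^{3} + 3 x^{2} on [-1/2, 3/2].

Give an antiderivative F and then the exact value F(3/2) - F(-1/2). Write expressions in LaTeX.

Antiderivative: F(x) = - \left(4 x^{2} - x\right)^{3}; value = - \frac{837}{2}

f matches the chain-rule pattern g'(h)*h' with inner function h(x) = 4 x^{2} - x; substituting u = h(x) collapses the integral.
F(x) = - \left(4 x^{2} - x\right)^{3} is an antiderivative of f.
Check: d/dx[- \left(4 x^{2} - x\right)^{3}] = - 384 x^{5} + 240 x^{4} - 48 x^{3} + 3 x^{2} = f(x).
F(3/2) = - \frac{3375}{8}; F(-1/2) = - \frac{27}{8}.
Integral = F(3/2) - F(-1/2) = - \frac{837}{2}.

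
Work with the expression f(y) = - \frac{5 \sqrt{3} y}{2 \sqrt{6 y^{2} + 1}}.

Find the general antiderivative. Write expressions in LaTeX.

F(y) = - \frac{5 \sqrt{2 y^{2} + \frac{1}{3}}}{4} + C

f matches the chain-rule pattern g'(h)*h' with inner function h(y) = 2 y^{2} + \frac{1}{3}; substituting u = h(y) collapses the integral.
Check: d/dy[- \frac{5 \sqrt{2 y^{2} + \frac{1}{3}}}{4}] = - \frac{5 \sqrt{3} y}{2 \sqrt{6 y^{2} + 1}} = f(y).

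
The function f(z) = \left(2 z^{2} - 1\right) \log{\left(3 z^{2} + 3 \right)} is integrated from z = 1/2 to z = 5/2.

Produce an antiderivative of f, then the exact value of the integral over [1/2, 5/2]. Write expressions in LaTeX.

Antiderivative: F(z) = - \frac{4 z^{3}}{9} + \frac{10 z}{3} + \left(\frac{2 z^{3}}{3} - z\right) \log{\left(3 z^{2} + 3 \right)} - \frac{10 \operatorname{atan}{\left(z \right)}}{3}; value = - \frac{10 \operatorname{atan}{\left(\frac{5}{2} \right)}}{3} - \frac{2}{9} + \frac{5 \log{\left(\frac{15}{4} \right)}}{12} + \frac{10 \operatorname{atan}{\left(\frac{1}{2} \right)}}{3} + \frac{95 \log{\left(\frac{87}{4} \right)}}{12}

A first test for any F(z): its z-derivative must equal f(z) identically.
F(z) = - \frac{4 z^{3}}{9} + \frac{10 z}{3} + \left(\frac{2 z^{3}}{3} - z\right) \log{\left(3 z^{2} + 3 \right)} - \frac{10 \operatorname{atan}{\left(z \right)}}{3} is an antiderivative of f.
Check: d/dz[- \frac{4 z^{3}}{9} + \frac{10 z}{3} + \left(\frac{2 z^{3}}{3} - z\right) \log{\left(3 z^{2} + 3 \right)} - \frac{10 \operatorname{atan}{\left(z \right)}}{3}] = 2 z^{2} \log{\left(z^{2} + 1 \right)} + 2 z^{2} \log{\left(3 \right)} - \log{\left(z^{2} + 1 \right)} - \log{\left(3 \right)}, which equals f(z).
F(5/2) = - \frac{10 \operatorname{atan}{\left(\frac{5}{2} \right)}}{3} + \frac{25}{18} + \frac{95 \log{\left(\frac{87}{4} \right)}}{12}; F(1/2) = - \frac{10 \operatorname{atan}{\left(\frac{1}{2} \right)}}{3} - \frac{5 \log{\left(\frac{15}{4} \right)}}{12} + \frac{29}{18}.
Integral = F(5/2) - F(1/2) = - \frac{10 \operatorname{atan}{\left(\frac{5}{2} \right)}}{3} - \frac{2}{9} + \frac{5 \log{\left(\frac{15}{4} \right)}}{12} + \frac{10 \operatorname{atan}{\left(\frac{1}{2} \right)}}{3} + \frac{95 \log{\left(\frac{87}{4} \right)}}{12}.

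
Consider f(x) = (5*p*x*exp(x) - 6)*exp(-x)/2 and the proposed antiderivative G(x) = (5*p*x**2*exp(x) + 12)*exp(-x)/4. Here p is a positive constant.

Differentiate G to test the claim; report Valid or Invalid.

d/dx[G] = (5*p*x*exp(x) - 6)*exp(-x)/2
This equals f(x) exactly, so the claim holds.

Valid: G'(x) = f(x).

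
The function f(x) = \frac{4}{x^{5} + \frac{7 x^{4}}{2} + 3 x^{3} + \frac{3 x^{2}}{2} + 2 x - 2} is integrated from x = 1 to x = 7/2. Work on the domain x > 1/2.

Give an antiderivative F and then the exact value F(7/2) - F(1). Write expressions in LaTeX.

Factor the denominator (\left(x + 2\right)^{2} \left(2 x - 1\right) \left(x^{2} + 1\right)) and decompose: f = - \frac{8 \left(2 x + 11\right)}{125 \left(x^{2} + 1\right)} + \frac{128}{125 \left(2 x - 1\right)} - \frac{48}{125 \left(x + 2\right)} - \frac{8}{25 \left(x + 2\right)^{2}}; each piece integrates to a log, atan, or power term.
F(x) = \frac{64 x \log{\left(x - \frac{1}{2} \right)} - 48 x \log{\left(x + 2 \right)} - 8 x \log{\left(x^{2} + 1 \right)} - 88 x \operatorname{atan}{\left(x \right)} + 128 \log{\left(x - \frac{1}{2} \right)} - 96 \log{\left(x + 2 \right)} - 16 \log{\left(x^{2} + 1 \right)} - 176 \operatorname{atan}{\left(x \right)} + 40}{125 x + 250} is an antiderivative of f.
Check: d/dx[\frac{64 x \log{\left(x - \frac{1}{2} \right)} - 48 x \log{\left(x + 2 \right)} - 8 x \log{\left(x^{2} + 1 \right)} - 88 x \operatorname{atan}{\left(x \right)} + 128 \log{\left(x - \frac{1}{2} \right)} - 96 \log{\left(x + 2 \right)} - 16 \log{\left(x^{2} + 1 \right)} - 176 \operatorname{atan}{\left(x \right)} + 40}{125 x + 250}] = \frac{8}{2 x^{5} + 7 x^{4} + 6 x^{3} + 3 x^{2} + 4 x - 4}, which equals f(x).
F(7/2) = - \frac{88 \operatorname{atan}{\left(\frac{7}{2} \right)}}{125} - \frac{48 \log{\left(\frac{11}{2} \right)}}{125} - \frac{8 \log{\left(\frac{53}{4} \right)}}{125} + \frac{16}{275} + \frac{64 \log{\left(3 \right)}}{125}; F(1) = - \frac{22 \pi}{125} - \frac{48 \log{\left(3 \right)}}{125} - \frac{72 \log{\left(2 \right)}}{125} + \frac{8}{75}.
Integral = F(7/2) - F(1) = - \frac{88 \operatorname{atan}{\left(\frac{7}{2} \right)}}{125} - \frac{48 \log{\left(\frac{11}{2} \right)}}{125} - \frac{8 \log{\left(\frac{53}{4} \right)}}{125} - \frac{8}{165} + \frac{72 \log{\left(2 \right)}}{125} + \frac{22 \pi}{125} + \frac{112 \log{\left(3 \right)}}{125}.

Antiderivative: F(x) = \frac{64 x \log{\left(x - \frac{1}{2} \right)} - 48 x \log{\left(x + 2 \right)} - 8 x \log{\left(x^{2} + 1 \right)} - 88 x \operatorname{atan}{\left(x \right)} + 128 \log{\left(x - \frac{1}{2} \right)} - 96 \log{\left(x + 2 \right)} - 16 \log{\left(x^{2} + 1 \right)} - 176 \operatorname{atan}{\left(x \right)} + 40}{125 x + 250}; value = - \frac{88 \operatorname{atan}{\left(\frac{7}{2} \right)}}{125} - \frac{48 \log{\left(\frac{11}{2} \right)}}{125} - \frac{8 \log{\left(\frac{53}{4} \right)}}{125} - \frac{8}{165} + \frac{72 \log{\left(2 \right)}}{125} + \frac{22 \pi}{125} + \frac{112 \log{\left(3 \right)}}{125}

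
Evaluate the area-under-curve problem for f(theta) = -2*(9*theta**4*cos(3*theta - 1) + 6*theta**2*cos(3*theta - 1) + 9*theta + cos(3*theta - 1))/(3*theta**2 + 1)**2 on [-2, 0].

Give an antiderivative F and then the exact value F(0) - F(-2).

Antiderivative: F(theta) = -2*sin(3*theta - 1)/3 + 2/(2*theta**2 + 2/3); value = -2*sin(7)/3 + 2*sin(1)/3 + 36/13

A candidate is checked by its d/dtheta: the result must match f(theta).
F(theta) = -2*sin(3*theta - 1)/3 + 2/(2*theta**2 + 2/3) is an antiderivative of f.
Check: d/dtheta[-2*sin(3*theta - 1)/3 + 2/(2*theta**2 + 2/3)] = (-18*theta**4*cos(3*theta - 1) - 12*theta**2*cos(3*theta - 1) - 18*theta - 2*cos(3*theta - 1))/(9*theta**4 + 6*theta**2 + 1), which equals f(theta).
F(0) = 2*sin(1)/3 + 3; F(-2) = 3/13 + 2*sin(7)/3.
Integral = F(0) - F(-2) = -2*sin(7)/3 + 2*sin(1)/3 + 36/13.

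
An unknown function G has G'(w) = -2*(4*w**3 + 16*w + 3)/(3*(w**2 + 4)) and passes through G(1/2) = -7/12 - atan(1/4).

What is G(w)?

The proposed G(w) is checked by its d/dw: the result must match the given G'(w).
A general antiderivative is -4*w**2/3 - atan(w/2) - 1/4 + C.
The condition gives C = -7/12 - atan(1/4) - (-7/12 - atan(1/4)) = 0.
So G(w) = -4*w**2/3 - atan(w/2) - 1/4.
Check: d/dw[-4*w**2/3 - atan(w/2) - 1/4] = (-8*w**3 - 32*w - 6)/(3*w**2 + 12), which equals G'(w).

G(w) = -4*w**2/3 - atan(w/2) - 1/4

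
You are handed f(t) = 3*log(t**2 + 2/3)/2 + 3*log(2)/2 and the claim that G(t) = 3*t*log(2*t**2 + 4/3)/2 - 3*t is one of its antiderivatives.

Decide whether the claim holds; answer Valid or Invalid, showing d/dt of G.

d/dt[G] = (9*t**2*log(t**2 + 2/3) + 9*t**2*log(2) + 6*log(t**2 + 2/3) - 12 + 6*log(2))/(6*t**2 + 4)
d/dt[G] - f(t) = -6/(3*t**2 + 2) != 0.

Invalid: d/dt[G] - f = -6/(3*t**2 + 2), which is not 0.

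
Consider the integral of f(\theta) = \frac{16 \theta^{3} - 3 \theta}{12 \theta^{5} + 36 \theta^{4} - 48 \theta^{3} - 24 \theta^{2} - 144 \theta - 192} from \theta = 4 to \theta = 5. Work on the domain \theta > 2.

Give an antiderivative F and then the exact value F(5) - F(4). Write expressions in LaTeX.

Antiderivative: F(\theta) = \frac{61 \log{\left(\theta - 2 \right)}}{648} + \frac{13 \log{\left(\theta + 1 \right)}}{324} - \frac{253 \log{\left(\theta + 4 \right)}}{972} + \frac{245 \log{\left(\theta^{2} + 2 \right)}}{3888} + \frac{35 \sqrt{2} \operatorname{atan}{\left(\frac{\sqrt{2} \theta}{2} \right)}}{486}; value = - \frac{253 \log{\left(9 \right)}}{972} - \frac{245 \log{\left(18 \right)}}{3888} - \frac{35 \sqrt{2} \operatorname{atan}{\left(2 \sqrt{2} \right)}}{486} - \frac{61 \log{\left(2 \right)}}{648} - \frac{13 \log{\left(5 \right)}}{324} + \frac{13 \log{\left(6 \right)}}{324} + \frac{61 \log{\left(3 \right)}}{648} + \frac{35 \sqrt{2} \operatorname{atan}{\left(\frac{5 \sqrt{2}}{2} \right)}}{486} + \frac{245 \log{\left(27 \right)}}{3888} + \frac{253 \log{\left(8 \right)}}{972}

The denominator factors as 12 \left(\theta - 2\right) \left(\theta + 1\right) \left(\theta + 4\right) \left(\theta^{2} + 2\right); partial fractions split f into directly integrable pieces: \frac{35 \left(7 \theta + 8\right)}{1944 \left(\theta^{2} + 2\right)} - \frac{253}{972 \left(\theta + 4\right)} + \frac{13}{324 \left(\theta + 1\right)} + \frac{61}{648 \left(\theta - 2\right)}.
F(\theta) = \frac{61 \log{\left(\theta - 2 \right)}}{648} + \frac{13 \log{\left(\theta + 1 \right)}}{324} - \frac{253 \log{\left(\theta + 4 \right)}}{972} + \frac{245 \log{\left(\theta^{2} + 2 \right)}}{3888} + \frac{35 \sqrt{2} \operatorname{atan}{\left(\frac{\sqrt{2} \theta}{2} \right)}}{486} is an antiderivative of f.
Check: d/d\theta[\frac{61 \log{\left(\theta - 2 \right)}}{648} + \frac{13 \log{\left(\theta + 1 \right)}}{324} - \frac{253 \log{\left(\theta + 4 \right)}}{972} + \frac{245 \log{\left(\theta^{2} + 2 \right)}}{3888} + \frac{35 \sqrt{2} \operatorname{atan}{\left(\frac{\sqrt{2} \theta}{2} \right)}}{486}] = \frac{16 \theta^{3} - 3 \theta}{12 \theta^{5} + 36 \theta^{4} - 48 \theta^{3} - 24 \theta^{2} - 144 \theta - 192} = f(\theta).
F(5) = - \frac{253 \log{\left(9 \right)}}{972} + \frac{13 \log{\left(6 \right)}}{324} + \frac{61 \log{\left(3 \right)}}{648} + \frac{35 \sqrt{2} \operatorname{atan}{\left(\frac{5 \sqrt{2}}{2} \right)}}{486} + \frac{245 \log{\left(27 \right)}}{3888}; F(4) = - \frac{253 \log{\left(8 \right)}}{972} + \frac{13 \log{\left(5 \right)}}{324} + \frac{61 \log{\left(2 \right)}}{648} + \frac{35 \sqrt{2} \operatorname{atan}{\left(2 \sqrt{2} \right)}}{486} + \frac{245 \log{\left(18 \right)}}{3888}.
Integral = F(5) - F(4) = - \frac{253 \log{\left(9 \right)}}{972} - \frac{245 \log{\left(18 \right)}}{3888} - \frac{35 \sqrt{2} \operatorname{atan}{\left(2 \sqrt{2} \right)}}{486} - \frac{61 \log{\left(2 \right)}}{648} - \frac{13 \log{\left(5 \right)}}{324} + \frac{13 \log{\left(6 \right)}}{324} + \frac{61 \log{\left(3 \right)}}{648} + \frac{35 \sqrt{2} \operatorname{atan}{\left(\frac{5 \sqrt{2}}{2} \right)}}{486} + \frac{245 \log{\left(27 \right)}}{3888} + \frac{253 \log{\left(8 \right)}}{972}.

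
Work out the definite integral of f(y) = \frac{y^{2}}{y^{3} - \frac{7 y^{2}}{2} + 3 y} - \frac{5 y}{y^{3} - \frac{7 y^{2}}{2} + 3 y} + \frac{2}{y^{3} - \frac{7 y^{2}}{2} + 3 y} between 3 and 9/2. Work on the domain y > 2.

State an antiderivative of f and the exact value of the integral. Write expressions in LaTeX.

Antiderivative: F(y) = \frac{2 \log{\left(y \right)}}{3} - 4 \log{\left(y - 2 \right)} + \frac{13 \log{\left(y - \frac{3}{2} \right)}}{3}; value = - 4 \log{\left(\frac{5}{2} \right)} - \frac{13 \log{\left(\frac{3}{2} \right)}}{3} + \frac{2 \log{\left(\frac{9}{2} \right)}}{3} + \frac{11 \log{\left(3 \right)}}{3}

Factor the denominator (y \left(y - 2\right) \left(2 y - 3\right)) and decompose: f = \frac{26}{3 \left(2 y - 3\right)} - \frac{4}{y - 2} + \frac{2}{3 y}; each piece integrates to a log, atan, or power term.
F(y) = \frac{2 \log{\left(y \right)}}{3} - 4 \log{\left(y - 2 \right)} + \frac{13 \log{\left(y - \frac{3}{2} \right)}}{3} is an antiderivative of f.
Check: d/dy[\frac{2 \log{\left(y \right)}}{3} - 4 \log{\left(y - 2 \right)} + \frac{13 \log{\left(y - \frac{3}{2} \right)}}{3}] = \frac{2 y^{2} - 10 y + 4}{2 y^{3} - 7 y^{2} + 6 y}, which equals f(y).
F(9/2) = - 4 \log{\left(\frac{5}{2} \right)} + \frac{2 \log{\left(\frac{9}{2} \right)}}{3} + \frac{13 \log{\left(3 \right)}}{3}; F(3) = \frac{2 \log{\left(3 \right)}}{3} + \frac{13 \log{\left(\frac{3}{2} \right)}}{3}.
Integral = F(9/2) - F(3) = - 4 \log{\left(\frac{5}{2} \right)} - \frac{13 \log{\left(\frac{3}{2} \right)}}{3} + \frac{2 \log{\left(\frac{9}{2} \right)}}{3} + \frac{11 \log{\left(3 \right)}}{3}.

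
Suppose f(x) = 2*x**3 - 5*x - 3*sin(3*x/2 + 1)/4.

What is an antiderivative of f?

Integrate term by term and add the pieces.
Check: d/dx[(4*x**4 - 20*x**2 + 4*cos(3*x/2 + 1) + 25)/8] = 2*x**3 - 5*x - 3*sin(3*x/2 + 1)/4 = f(x).

An antiderivative is F(x) = (4*x**4 - 20*x**2 + 4*cos(3*x/2 + 1) + 25)/8.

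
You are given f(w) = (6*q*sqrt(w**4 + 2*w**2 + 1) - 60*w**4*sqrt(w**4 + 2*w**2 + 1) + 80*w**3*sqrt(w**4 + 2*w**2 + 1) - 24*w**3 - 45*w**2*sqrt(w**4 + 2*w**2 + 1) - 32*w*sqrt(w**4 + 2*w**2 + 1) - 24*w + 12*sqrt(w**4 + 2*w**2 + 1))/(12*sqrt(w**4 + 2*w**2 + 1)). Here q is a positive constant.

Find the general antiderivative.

Since d/dw undoes antidifferentiation here, F'(w) = f(w) is required of F(w).
Check: d/dw[(6*q*w - 12*w**5 + 20*w**4 - 15*w**3 - 16*w**2 + 12*w - 12*sqrt(w**4 + 2*w**2 + 1))/12] = (6*q*sqrt(w**4 + 2*w**2 + 1) - 60*w**4*sqrt(w**4 + 2*w**2 + 1) + 80*w**3*sqrt(w**4 + 2*w**2 + 1) - 24*w**3 - 45*w**2*sqrt(w**4 + 2*w**2 + 1) - 32*w*sqrt(w**4 + 2*w**2 + 1) - 24*w + 12*sqrt(w**4 + 2*w**2 + 1))/(12*sqrt(w**4 + 2*w**2 + 1)) = f(w).

F(w) = (6*q*w - 12*w**5 + 20*w**4 - 15*w**3 - 16*w**2 + 12*w - 12*sqrt(w**4 + 2*w**2 + 1))/12 + C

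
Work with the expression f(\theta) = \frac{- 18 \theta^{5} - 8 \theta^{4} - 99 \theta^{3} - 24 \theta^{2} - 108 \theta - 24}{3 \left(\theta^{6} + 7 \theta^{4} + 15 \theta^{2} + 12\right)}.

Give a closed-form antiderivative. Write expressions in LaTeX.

An antiderivative is F(\theta) = - \frac{3 \log{\left(\frac{2 \theta^{4}}{3} + 2 \theta^{2} + 2 \right)}}{2} - \frac{4 \operatorname{atan}{\left(\frac{\theta}{2} \right)}}{3}.

Recover f(\theta) by differentiating a candidate F(\theta); any mismatch rules it out.
Check: d/d\theta[- \frac{3 \log{\left(\frac{2 \theta^{4}}{3} + 2 \theta^{2} + 2 \right)}}{2} - \frac{4 \operatorname{atan}{\left(\frac{\theta}{2} \right)}}{3}] = \frac{- 18 \theta^{5} - 8 \theta^{4} - 99 \theta^{3} - 24 \theta^{2} - 108 \theta - 24}{3 \theta^{6} + 21 \theta^{4} + 45 \theta^{2} + 36}, which equals f(\theta).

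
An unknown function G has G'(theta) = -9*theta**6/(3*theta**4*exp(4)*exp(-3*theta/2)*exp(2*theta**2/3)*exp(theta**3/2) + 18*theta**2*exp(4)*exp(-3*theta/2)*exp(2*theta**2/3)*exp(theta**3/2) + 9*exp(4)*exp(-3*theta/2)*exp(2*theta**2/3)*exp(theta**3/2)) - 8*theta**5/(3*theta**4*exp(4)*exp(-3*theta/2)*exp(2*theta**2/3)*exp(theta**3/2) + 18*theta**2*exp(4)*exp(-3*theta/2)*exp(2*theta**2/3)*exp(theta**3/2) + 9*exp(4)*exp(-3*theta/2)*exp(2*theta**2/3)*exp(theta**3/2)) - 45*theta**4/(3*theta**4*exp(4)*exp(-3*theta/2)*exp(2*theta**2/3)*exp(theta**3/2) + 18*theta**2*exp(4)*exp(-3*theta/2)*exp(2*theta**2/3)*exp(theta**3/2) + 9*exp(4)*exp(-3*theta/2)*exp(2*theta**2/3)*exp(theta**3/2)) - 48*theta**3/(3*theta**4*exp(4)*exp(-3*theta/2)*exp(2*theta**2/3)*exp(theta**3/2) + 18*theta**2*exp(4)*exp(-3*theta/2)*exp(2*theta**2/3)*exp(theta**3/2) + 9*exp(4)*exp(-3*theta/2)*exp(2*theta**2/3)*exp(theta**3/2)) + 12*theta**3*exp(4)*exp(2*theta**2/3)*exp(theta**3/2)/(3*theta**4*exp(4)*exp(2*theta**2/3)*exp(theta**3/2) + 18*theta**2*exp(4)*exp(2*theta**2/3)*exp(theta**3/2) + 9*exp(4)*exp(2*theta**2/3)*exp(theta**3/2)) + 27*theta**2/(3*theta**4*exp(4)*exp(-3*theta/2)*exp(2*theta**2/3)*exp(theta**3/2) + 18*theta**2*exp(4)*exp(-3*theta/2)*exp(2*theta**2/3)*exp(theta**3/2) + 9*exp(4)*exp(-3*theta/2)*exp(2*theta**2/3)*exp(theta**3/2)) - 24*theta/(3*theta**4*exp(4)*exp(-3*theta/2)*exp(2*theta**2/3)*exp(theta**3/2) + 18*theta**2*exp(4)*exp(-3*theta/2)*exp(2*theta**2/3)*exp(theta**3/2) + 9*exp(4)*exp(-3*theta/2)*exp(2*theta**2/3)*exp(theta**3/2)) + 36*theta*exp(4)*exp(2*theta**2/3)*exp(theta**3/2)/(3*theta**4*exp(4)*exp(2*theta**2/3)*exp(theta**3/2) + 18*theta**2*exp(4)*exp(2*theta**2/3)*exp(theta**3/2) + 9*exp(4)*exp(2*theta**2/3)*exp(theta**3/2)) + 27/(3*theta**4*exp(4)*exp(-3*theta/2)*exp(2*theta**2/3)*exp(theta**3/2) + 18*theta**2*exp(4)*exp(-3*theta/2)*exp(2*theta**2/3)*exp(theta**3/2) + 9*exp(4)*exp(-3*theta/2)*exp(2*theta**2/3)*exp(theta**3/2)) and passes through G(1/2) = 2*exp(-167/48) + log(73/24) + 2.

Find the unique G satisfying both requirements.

The integrand splits into summands that can be handled one at a time.
A general antiderivative is 2*exp(-theta**3/2 - 2*theta**2/3 + 3*theta/2 - 4) + log(2*theta**4/3 + 4*theta**2 + 2) + C.
The condition gives C = 2*exp(-167/48) + log(73/24) + 2 - (2*exp(-167/48) + log(73/24)) = 2.
So G(theta) = 2*exp(-theta**3/2 - 2*theta**2/3 + 3*theta/2 - 4) + log(2*theta**4/3 + 4*theta**2 + 2) + 2.
Check: d/dtheta[2*exp(-theta**3/2 - 2*theta**2/3 + 3*theta/2 - 4) + log(2*theta**4/3 + 4*theta**2 + 2) + 2] = (-9*theta**6 - 8*theta**5 - 45*theta**4 - 48*theta**3 + 12*theta**3*exp(4)*exp(-3*theta/2)*exp(2*theta**2/3)*exp(theta**3/2) + 27*theta**2 - 24*theta + 36*theta*exp(4)*exp(-3*theta/2)*exp(2*theta**2/3)*exp(theta**3/2) + 27)/(3*theta**4*exp(4)*exp(-3*theta/2)*exp(2*theta**2/3)*exp(theta**3/2) + 18*theta**2*exp(4)*exp(-3*theta/2)*exp(2*theta**2/3)*exp(theta**3/2) + 9*exp(4)*exp(-3*theta/2)*exp(2*theta**2/3)*exp(theta**3/2)), which equals G'(theta).

G(theta) = 2*exp(-theta**3/2 - 2*theta**2/3 + 3*theta/2 - 4) + log(2*theta**4/3 + 4*theta**2 + 2) + 2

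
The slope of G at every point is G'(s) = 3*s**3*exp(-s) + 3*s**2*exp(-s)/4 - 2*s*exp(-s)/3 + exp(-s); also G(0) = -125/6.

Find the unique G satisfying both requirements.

Recognize the product-rule pattern: G'(s) = u'v + uv' with u = -3*s**3 - 39*s**2/4 - 113*s/6 - 119/6, v = exp(-s), so integration by parts undoes it.
A general antiderivative is (-36*s**3 - 117*s**2 - 226*s - 238)*exp(-s)/12 + C.
The condition gives C = -125/6 - (-119/6) = -1.
So G(s) = (-36*s**3 - 117*s**2 - 226*s - 12*exp(s) - 238)*exp(-s)/12.
Check: d/ds[(-36*s**3 - 117*s**2 - 226*s - 12*exp(s) - 238)*exp(-s)/12] = (36*s**3 + 9*s**2 - 8*s + 12)*exp(-s)/12, which equals G'(s).

G(s) = (-36*s**3 - 117*s**2 - 226*s - 12*exp(s) - 238)*exp(-s)/12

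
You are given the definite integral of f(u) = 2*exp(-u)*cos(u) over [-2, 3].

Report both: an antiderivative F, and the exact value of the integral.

Antiderivative: F(u) = exp(-u)*sin(u) - exp(-u)*cos(u); value = exp(2)*cos(2) + exp(-3)*sin(3) - exp(-3)*cos(3) + exp(2)*sin(2)

Since d/du undoes antidifferentiation here, F'(u) = f(u) is required of F(u).
F(u) = exp(-u)*sin(u) - exp(-u)*cos(u) is an antiderivative of f.
Check: d/du[exp(-u)*sin(u) - exp(-u)*cos(u)] = 2*exp(-u)*cos(u) = f(u).
F(3) = exp(-3)*sin(3) - exp(-3)*cos(3); F(-2) = -exp(2)*sin(2) - exp(2)*cos(2).
Integral = F(3) - F(-2) = exp(2)*cos(2) + exp(-3)*sin(3) - exp(-3)*cos(3) + exp(2)*sin(2).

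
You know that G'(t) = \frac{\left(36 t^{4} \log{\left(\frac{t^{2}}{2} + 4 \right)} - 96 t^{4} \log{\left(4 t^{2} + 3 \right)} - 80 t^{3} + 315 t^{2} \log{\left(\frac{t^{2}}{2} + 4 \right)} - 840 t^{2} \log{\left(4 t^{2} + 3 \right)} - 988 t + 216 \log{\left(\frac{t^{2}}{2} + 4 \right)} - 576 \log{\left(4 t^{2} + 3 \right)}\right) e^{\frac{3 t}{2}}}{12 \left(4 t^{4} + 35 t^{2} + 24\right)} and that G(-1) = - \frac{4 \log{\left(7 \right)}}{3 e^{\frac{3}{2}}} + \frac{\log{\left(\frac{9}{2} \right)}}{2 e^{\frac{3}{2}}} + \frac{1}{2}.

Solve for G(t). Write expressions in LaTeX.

G'(t) has the shape u'v + uv' for u = \frac{\log{\left(\frac{t^{2}}{2} + 4 \right)}}{2} - \frac{4 \log{\left(4 t^{2} + 3 \right)}}{3} and v = e^{\frac{3 t}{2}} — it is the derivative of the product u*v.
A general antiderivative is \frac{2 \left(\frac{3 \log{\left(\frac{t^{2}}{2} + 4 \right)}}{4} - 2 \log{\left(4 t^{2} + 3 \right)}\right) e^{\frac{3 t}{2}}}{3} + C.
The condition gives C = - \frac{4 \log{\left(7 \right)}}{3 e^{\frac{3}{2}}} + \frac{\log{\left(\frac{9}{2} \right)}}{2 e^{\frac{3}{2}}} + \frac{1}{2} - (- \frac{4 \log{\left(7 \right)}}{3 e^{\frac{3}{2}}} + \frac{\log{\left(\frac{9}{2} \right)}}{2 e^{\frac{3}{2}}}) = \frac{1}{2}.
So G(t) = \frac{e^{\frac{3 t}{2}} \log{\left(\frac{t^{2}}{2} + 4 \right)}}{2} - \frac{4 e^{\frac{3 t}{2}} \log{\left(4 t^{2} + 3 \right)}}{3} + \frac{1}{2}.
Check: d/dt[\frac{e^{\frac{3 t}{2}} \log{\left(\frac{t^{2}}{2} + 4 \right)}}{2} - \frac{4 e^{\frac{3 t}{2}} \log{\left(4 t^{2} + 3 \right)}}{3} + \frac{1}{2}] = \frac{36 t^{4} e^{\frac{3 t}{2}} \log{\left(\frac{t^{2}}{2} + 4 \right)} - 96 t^{4} e^{\frac{3 t}{2}} \log{\left(4 t^{2} + 3 \right)} - 80 t^{3} e^{\frac{3 t}{2}} + 315 t^{2} e^{\frac{3 t}{2}} \log{\left(\frac{t^{2}}{2} + 4 \right)} - 840 t^{2} e^{\frac{3 t}{2}} \log{\left(4 t^{2} + 3 \right)} - 988 t e^{\frac{3 t}{2}} + 216 e^{\frac{3 t}{2}} \log{\left(\frac{t^{2}}{2} + 4 \right)} - 576 e^{\frac{3 t}{2}} \log{\left(4 t^{2} + 3 \right)}}{48 t^{4} + 420 t^{2} + 288}, which equals G'(t).

G(t) = \frac{e^{\frac{3 t}{2}} \log{\left(\frac{t^{2}}{2} + 4 \right)}}{2} - \frac{4 e^{\frac{3 t}{2}} \log{\left(4 t^{2} + 3 \right)}}{3} + \frac{1}{2}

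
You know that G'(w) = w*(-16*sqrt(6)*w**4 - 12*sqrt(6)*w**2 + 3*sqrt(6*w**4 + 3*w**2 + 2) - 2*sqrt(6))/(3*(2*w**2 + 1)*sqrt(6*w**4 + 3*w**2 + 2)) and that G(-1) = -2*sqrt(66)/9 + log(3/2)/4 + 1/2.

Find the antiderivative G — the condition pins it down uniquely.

Since d/dw undoes antidifferentiation here, G(w) must give back the stated G'(w).
A general antiderivative is -4*sqrt(w**4 + w**2/2 + 1/3)/3 + log(w**2 + 1/2)/4 + C.
The condition gives C = -2*sqrt(66)/9 + log(3/2)/4 + 1/2 - (-2*sqrt(66)/9 + log(3/2)/4) = 1/2.
So G(w) = sqrt(6)*(-16*sqrt(6*w**4 + 3*w**2 + 2) + 3*sqrt(6)*log(w**2 + 1/2) + 6*sqrt(6))/72.
Check: d/dw[sqrt(6)*(-16*sqrt(6*w**4 + 3*w**2 + 2) + 3*sqrt(6)*log(w**2 + 1/2) + 6*sqrt(6))/72] = (-16*sqrt(6)*w**5 - 12*sqrt(6)*w**3 + 3*w*sqrt(6*w**4 + 3*w**2 + 2) - 2*sqrt(6)*w)/(6*w**2*sqrt(6*w**4 + 3*w**2 + 2) + 3*sqrt(6*w**4 + 3*w**2 + 2)), which equals G'(w).

G(w) = sqrt(6)*(-16*sqrt(6*w**4 + 3*w**2 + 2) + 3*sqrt(6)*log(w**2 + 1/2) + 6*sqrt(6))/72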